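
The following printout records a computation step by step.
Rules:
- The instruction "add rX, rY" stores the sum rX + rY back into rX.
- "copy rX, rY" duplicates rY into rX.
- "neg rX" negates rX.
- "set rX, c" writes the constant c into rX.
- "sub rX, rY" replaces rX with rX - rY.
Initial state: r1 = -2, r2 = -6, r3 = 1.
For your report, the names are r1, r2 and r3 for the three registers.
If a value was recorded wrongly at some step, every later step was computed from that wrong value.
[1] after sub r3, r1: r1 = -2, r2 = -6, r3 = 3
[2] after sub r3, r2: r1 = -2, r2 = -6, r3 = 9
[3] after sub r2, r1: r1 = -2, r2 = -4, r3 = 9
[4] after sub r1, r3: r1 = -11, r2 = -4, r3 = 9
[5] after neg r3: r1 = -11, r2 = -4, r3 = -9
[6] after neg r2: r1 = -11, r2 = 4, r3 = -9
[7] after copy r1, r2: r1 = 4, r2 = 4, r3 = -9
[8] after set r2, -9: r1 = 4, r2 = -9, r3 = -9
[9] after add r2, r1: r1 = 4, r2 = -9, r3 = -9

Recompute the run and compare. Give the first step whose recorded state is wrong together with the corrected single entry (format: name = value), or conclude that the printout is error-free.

step 9, r2 = -5

Recomputing the run from the initial state:
step 1: r1 = -2, r2 = -6, r3 = 3
step 2: r1 = -2, r2 = -6, r3 = 9
step 3: r1 = -2, r2 = -4, r3 = 9
step 4: r1 = -11, r2 = -4, r3 = 9
step 5: r1 = -11, r2 = -4, r3 = -9
step 6: r1 = -11, r2 = 4, r3 = -9
step 7: r1 = 4, r2 = 4, r3 = -9
step 8: r1 = 4, r2 = -9, r3 = -9
step 9: r1 = 4, r2 = -5, r3 = -9
The first disagreement with the printout is at step 9, where the value should be r2 = -5.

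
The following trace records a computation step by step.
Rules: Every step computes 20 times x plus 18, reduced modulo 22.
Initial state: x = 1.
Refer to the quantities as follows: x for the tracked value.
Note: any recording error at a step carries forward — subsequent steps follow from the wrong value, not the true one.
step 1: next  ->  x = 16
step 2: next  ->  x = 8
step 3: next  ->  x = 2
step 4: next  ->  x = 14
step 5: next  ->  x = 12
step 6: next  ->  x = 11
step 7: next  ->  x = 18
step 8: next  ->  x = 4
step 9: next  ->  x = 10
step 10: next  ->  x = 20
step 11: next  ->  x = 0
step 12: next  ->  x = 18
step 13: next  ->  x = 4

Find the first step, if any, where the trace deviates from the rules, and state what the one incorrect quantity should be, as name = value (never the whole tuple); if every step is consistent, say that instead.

step 6, x = 16

1. x = (20*1 + 18) mod 22 = 16 (verified)
2. x = (20*16 + 18) mod 22 = 8 (agrees with the trace)
3. x = (20*8 + 18) mod 22 = 2 (consistent with the trace)
4. x = (20*2 + 18) mod 22 = 14 (matches)
5. x = (20*14 + 18) mod 22 = 12 (no discrepancy)
6. x = (20*12 + 18) mod 22 = 16 (the recorded entry deviates here)
The earliest wrong entry is at step 6: it should read x = 16.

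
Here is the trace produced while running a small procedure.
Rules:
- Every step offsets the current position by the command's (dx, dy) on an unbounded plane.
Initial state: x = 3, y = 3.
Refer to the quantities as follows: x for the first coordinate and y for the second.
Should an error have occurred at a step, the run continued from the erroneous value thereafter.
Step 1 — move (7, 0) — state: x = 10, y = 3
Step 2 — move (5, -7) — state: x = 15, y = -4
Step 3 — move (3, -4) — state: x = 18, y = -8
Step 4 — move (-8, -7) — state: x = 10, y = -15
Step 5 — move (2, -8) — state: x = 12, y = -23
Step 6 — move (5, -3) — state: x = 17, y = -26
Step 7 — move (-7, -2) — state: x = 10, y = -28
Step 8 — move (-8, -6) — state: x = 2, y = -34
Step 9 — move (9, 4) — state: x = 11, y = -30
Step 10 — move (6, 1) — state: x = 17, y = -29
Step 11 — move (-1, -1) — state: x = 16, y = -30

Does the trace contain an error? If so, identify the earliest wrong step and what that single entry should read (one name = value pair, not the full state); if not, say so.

no error

Recomputing the run from the initial state:
step 1: x = 10, y = 3
step 2: x = 15, y = -4
step 3: x = 18, y = -8
step 4: x = 10, y = -15
step 5: x = 12, y = -23
step 6: x = 17, y = -26
step 7: x = 10, y = -28
step 8: x = 2, y = -34
step 9: x = 11, y = -30
step 10: x = 17, y = -29
step 11: x = 16, y = -30
This matches the trace at every step.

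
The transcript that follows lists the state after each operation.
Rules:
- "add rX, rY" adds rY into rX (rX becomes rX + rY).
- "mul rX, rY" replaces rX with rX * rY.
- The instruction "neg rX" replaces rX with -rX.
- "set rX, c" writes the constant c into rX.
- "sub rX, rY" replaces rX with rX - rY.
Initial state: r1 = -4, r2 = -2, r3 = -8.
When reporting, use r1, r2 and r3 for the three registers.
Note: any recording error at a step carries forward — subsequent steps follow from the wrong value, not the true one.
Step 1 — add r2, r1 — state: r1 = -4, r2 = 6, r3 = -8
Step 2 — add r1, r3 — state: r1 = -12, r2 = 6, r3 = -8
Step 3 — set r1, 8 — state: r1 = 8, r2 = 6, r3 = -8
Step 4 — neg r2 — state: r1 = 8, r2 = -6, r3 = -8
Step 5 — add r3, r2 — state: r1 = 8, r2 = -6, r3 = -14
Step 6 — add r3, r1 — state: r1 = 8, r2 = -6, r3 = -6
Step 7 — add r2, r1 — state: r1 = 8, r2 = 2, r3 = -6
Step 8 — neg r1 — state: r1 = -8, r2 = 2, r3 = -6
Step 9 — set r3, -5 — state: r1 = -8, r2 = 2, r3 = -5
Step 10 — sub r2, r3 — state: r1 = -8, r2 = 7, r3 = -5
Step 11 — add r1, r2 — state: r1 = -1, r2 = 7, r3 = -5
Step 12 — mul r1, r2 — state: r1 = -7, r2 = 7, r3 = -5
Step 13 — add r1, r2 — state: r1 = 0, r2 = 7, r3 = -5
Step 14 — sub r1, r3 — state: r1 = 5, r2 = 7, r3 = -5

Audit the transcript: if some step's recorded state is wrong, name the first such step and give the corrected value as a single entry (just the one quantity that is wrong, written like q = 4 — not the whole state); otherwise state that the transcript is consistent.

step 1, r2 = -6

Step 1: r2 = -2 + -4 = -6 — not what was recorded.
First incorrect step: 1; the correct value is r2 = -6.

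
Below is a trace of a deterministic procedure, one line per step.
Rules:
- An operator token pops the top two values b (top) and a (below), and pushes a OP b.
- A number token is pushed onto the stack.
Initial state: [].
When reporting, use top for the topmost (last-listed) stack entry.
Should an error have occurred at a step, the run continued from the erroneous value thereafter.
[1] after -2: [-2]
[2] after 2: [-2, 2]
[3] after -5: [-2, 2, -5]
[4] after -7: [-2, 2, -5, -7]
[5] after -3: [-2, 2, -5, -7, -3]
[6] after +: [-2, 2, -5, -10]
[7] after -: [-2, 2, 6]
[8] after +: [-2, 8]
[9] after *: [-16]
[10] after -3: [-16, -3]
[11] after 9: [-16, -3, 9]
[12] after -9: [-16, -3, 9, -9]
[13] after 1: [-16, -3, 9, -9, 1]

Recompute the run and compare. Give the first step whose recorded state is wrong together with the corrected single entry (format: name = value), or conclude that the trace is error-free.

Recomputing the run from the initial state:
step 1: [-2]
step 2: [-2, 2]
step 3: [-2, 2, -5]
step 4: [-2, 2, -5, -7]
step 5: [-2, 2, -5, -7, -3]
step 6: [-2, 2, -5, -10]
step 7: [-2, 2, 5]
step 8: [-2, 7]
step 9: [-14]
step 10: [-14, -3]
step 11: [-14, -3, 9]
step 12: [-14, -3, 9, -9]
step 13: [-14, -3, 9, -9, 1]
The first disagreement with the trace is at step 7, where the value should be top = 5.

step 7, top = 5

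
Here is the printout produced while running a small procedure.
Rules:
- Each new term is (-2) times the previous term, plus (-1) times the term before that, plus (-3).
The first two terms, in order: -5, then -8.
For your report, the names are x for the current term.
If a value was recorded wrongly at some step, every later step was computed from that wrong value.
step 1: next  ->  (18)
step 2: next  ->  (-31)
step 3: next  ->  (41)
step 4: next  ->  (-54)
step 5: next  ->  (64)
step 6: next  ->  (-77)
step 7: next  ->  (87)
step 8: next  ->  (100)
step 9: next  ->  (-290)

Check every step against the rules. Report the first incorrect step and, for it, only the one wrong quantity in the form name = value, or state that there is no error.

step 1: x = -2*(-8) + (-1)*(-5) + (-3) = 18 -> verified
step 2: x = -2*(18) + (-1)*(-8) + (-3) = -31 -> agrees with the printout
step 3: x = -2*(-31) + (-1)*(18) + (-3) = 41 -> confirmed correct
step 4: x = -2*(41) + (-1)*(-31) + (-3) = -54 -> confirmed correct
step 5: x = -2*(-54) + (-1)*(41) + (-3) = 64 -> confirmed correct
step 6: x = -2*(64) + (-1)*(-54) + (-3) = -77 -> same as recorded
step 7: x = -2*(-77) + (-1)*(64) + (-3) = 87 -> consistent with the printout
step 8: x = -2*(87) + (-1)*(-77) + (-3) = -100 -> first mismatch against the printout
First deviation found at step 8; the corrected entry is x = -100.

step 8, x = -100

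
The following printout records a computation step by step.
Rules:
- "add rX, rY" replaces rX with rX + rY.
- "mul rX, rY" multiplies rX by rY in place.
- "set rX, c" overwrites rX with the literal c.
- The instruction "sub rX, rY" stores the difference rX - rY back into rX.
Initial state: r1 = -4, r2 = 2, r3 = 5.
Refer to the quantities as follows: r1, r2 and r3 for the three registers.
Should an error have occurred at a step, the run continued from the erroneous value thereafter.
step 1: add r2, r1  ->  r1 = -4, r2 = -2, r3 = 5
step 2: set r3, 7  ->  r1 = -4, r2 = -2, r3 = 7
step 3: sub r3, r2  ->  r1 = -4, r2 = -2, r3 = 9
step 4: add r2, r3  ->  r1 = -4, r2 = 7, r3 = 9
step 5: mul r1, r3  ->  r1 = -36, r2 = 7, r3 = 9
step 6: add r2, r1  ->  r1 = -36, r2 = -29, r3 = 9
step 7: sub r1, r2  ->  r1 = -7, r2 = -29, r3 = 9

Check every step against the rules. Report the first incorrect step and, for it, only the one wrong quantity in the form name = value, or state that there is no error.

step 1: r2 = 2 + -4 = -2 -> checks out
step 2: r3 = 7 -> verified
step 3: r3 = 7 - -2 = 9 -> same as recorded
step 4: r2 = -2 + 9 = 7 -> checks out
step 5: r1 = -4 * 9 = -36 -> consistent with the printout
step 6: r2 = 7 + -36 = -29 -> consistent with the printout
step 7: r1 = -36 - -29 = -7 -> exactly as logged
Each recorded entry agrees with the recomputation.

no error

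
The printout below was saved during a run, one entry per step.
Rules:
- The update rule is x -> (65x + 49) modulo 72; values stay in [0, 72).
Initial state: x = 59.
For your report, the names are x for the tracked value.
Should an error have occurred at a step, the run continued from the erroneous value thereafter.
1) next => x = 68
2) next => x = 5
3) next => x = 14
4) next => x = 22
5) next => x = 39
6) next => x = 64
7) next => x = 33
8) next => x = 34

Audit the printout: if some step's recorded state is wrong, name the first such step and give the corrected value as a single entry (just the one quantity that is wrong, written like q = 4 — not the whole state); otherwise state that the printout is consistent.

Recomputing the run from the initial state:
step 1: x = 68
step 2: x = 5
step 3: x = 14
step 4: x = 23
step 5: x = 32
step 6: x = 41
step 7: x = 50
step 8: x = 59
The first disagreement with the printout is at step 4, where the value should be x = 23.

step 4, x = 23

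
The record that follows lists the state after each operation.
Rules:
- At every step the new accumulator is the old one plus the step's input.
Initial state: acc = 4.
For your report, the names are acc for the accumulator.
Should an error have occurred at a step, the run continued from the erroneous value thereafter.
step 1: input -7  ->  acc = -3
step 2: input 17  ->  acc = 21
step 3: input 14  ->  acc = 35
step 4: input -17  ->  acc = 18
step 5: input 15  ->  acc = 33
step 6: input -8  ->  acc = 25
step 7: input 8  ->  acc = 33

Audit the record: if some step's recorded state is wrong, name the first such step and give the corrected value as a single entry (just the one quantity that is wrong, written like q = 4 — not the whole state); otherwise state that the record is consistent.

step 1: acc = 4 + -7 = -3 -> agrees with the record
step 2: acc = -3 + 17 = 14 -> the record has a different value
So the first discrepancy is step 2, where the right value is acc = 14.

step 2, acc = 14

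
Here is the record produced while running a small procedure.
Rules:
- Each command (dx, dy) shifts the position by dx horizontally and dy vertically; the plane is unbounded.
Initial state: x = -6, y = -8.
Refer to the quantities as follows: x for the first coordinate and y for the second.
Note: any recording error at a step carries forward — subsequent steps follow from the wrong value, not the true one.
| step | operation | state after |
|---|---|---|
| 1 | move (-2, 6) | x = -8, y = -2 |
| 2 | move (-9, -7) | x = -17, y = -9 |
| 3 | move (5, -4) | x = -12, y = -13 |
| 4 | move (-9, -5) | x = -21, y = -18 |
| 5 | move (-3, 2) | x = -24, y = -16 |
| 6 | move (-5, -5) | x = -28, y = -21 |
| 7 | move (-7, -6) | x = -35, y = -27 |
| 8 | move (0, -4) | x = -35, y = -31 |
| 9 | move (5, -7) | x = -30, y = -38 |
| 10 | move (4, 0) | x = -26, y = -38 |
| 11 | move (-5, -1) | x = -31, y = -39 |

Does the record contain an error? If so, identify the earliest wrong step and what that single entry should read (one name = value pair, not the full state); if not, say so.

Recomputing the run from the initial state:
step 1: x = -8, y = -2
step 2: x = -17, y = -9
step 3: x = -12, y = -13
step 4: x = -21, y = -18
step 5: x = -24, y = -16
step 6: x = -29, y = -21
step 7: x = -36, y = -27
step 8: x = -36, y = -31
step 9: x = -31, y = -38
step 10: x = -27, y = -38
step 11: x = -32, y = -39
The first disagreement with the record is at step 6, where the value should be x = -29.

step 6, x = -29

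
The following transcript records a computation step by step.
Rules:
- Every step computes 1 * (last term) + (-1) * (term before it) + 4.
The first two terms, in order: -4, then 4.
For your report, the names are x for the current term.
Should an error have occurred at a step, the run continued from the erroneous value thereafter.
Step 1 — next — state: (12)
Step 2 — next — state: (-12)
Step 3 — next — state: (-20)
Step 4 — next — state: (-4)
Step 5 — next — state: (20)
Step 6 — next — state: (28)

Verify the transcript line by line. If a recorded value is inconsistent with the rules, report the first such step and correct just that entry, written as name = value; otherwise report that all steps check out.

step 2, x = 12

Recomputing the run from the initial state:
step 1: x = 12
step 2: x = 12
step 3: x = 4
step 4: x = -4
step 5: x = -4
step 6: x = 4
The first disagreement with the transcript is at step 2, where the value should be x = 12.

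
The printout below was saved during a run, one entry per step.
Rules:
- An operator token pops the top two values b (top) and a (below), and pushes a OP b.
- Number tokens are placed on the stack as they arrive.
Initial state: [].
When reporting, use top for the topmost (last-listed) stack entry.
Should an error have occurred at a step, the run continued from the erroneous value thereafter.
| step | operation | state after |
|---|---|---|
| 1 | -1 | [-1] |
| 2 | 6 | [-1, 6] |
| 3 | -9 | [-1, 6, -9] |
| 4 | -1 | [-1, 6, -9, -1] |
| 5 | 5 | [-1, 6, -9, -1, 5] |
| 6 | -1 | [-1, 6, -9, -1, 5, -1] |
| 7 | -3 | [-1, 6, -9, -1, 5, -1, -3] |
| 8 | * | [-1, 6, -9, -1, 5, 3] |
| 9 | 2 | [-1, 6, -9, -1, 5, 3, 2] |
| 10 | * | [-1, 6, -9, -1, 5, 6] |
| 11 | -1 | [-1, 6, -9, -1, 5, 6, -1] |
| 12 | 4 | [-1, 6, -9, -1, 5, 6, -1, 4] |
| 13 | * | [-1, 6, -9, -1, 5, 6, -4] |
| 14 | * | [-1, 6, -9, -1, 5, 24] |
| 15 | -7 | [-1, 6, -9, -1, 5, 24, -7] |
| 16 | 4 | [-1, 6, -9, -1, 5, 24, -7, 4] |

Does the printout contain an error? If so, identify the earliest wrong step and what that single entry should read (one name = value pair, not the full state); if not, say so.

1. push -1: top = -1 (confirmed correct)
2. push 6: top = 6 (exactly as logged)
3. push -9: top = -9 (no discrepancy)
4. push -1: top = -1 (checks out)
5. push 5: top = 5 (consistent with the printout)
6. push -1: top = -1 (exactly as logged)
7. push -3: top = -3 (consistent with the printout)
8. -1 * -3 = 3 (no discrepancy)
9. push 2: top = 2 (exactly as logged)
10. 3 * 2 = 6 (verified)
11. push -1: top = -1 (checks out)
12. push 4: top = 4 (no discrepancy)
13. -1 * 4 = -4 (exactly as logged)
14. 6 * -4 = -24 (first mismatch against the printout)
Conclusion: step 14 carries the first error; the entry should be top = -24.

step 14, top = -24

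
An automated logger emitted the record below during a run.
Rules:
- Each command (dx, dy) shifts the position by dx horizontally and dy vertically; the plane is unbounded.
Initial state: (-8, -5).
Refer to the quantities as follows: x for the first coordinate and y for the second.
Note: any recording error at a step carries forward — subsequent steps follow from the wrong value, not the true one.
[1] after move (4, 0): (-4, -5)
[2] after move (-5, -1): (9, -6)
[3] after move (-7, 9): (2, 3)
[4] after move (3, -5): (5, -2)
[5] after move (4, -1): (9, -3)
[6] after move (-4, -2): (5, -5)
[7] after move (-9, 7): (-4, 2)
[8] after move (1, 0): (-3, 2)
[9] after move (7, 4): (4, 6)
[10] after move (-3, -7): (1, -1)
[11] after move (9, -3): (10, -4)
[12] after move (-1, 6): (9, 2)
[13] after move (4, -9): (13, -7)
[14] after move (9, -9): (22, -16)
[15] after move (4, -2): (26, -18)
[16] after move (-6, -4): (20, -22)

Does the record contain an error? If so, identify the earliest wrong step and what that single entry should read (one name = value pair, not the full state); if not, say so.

Step 1: x = -8 + (4) = -4, y = -5 + (0) = -5 — in agreement.
Step 2: x = -4 + (-5) = -9, y = -5 + (-1) = -6 — first mismatch against the record.
First incorrect step: 2; the correct value is x = -9.

step 2, x = -9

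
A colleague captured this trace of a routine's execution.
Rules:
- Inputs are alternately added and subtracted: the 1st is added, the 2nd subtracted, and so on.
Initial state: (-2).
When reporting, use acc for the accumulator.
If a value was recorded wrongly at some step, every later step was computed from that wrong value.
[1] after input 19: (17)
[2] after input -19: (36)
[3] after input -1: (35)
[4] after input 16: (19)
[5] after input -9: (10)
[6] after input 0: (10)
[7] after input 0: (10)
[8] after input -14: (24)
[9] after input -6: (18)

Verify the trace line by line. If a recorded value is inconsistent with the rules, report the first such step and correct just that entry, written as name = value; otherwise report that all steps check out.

no error

step 1: acc = -2 + 19 = 17 -> matches
step 2: acc = 17 - -19 = 36 -> verified
step 3: acc = 36 + -1 = 35 -> consistent with the trace
step 4: acc = 35 - 16 = 19 -> checks out
step 5: acc = 19 + -9 = 10 -> verified
step 6: acc = 10 - 0 = 10 -> exactly as logged
step 7: acc = 10 + 0 = 10 -> same as recorded
step 8: acc = 10 - -14 = 24 -> agrees with the trace
step 9: acc = 24 + -6 = 18 -> checks out
Each recorded entry agrees with the recomputation.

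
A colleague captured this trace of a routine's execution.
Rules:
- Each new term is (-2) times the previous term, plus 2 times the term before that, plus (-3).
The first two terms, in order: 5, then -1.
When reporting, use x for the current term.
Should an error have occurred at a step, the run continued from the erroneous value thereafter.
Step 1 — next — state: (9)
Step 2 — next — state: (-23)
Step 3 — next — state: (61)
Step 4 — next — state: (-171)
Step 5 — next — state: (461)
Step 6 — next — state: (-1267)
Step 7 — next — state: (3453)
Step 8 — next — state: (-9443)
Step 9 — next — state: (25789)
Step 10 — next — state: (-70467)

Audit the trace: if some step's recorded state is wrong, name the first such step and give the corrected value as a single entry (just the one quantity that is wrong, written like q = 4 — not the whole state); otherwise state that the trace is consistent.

no error

1. x = -2*(-1) + (2)*(5) + (-3) = 9 (confirmed correct)
2. x = -2*(9) + (2)*(-1) + (-3) = -23 (no discrepancy)
3. x = -2*(-23) + (2)*(9) + (-3) = 61 (same as recorded)
4. x = -2*(61) + (2)*(-23) + (-3) = -171 (checks out)
5. x = -2*(-171) + (2)*(61) + (-3) = 461 (agrees with the trace)
6. x = -2*(461) + (2)*(-171) + (-3) = -1267 (same as recorded)
7. x = -2*(-1267) + (2)*(461) + (-3) = 3453 (consistent with the trace)
8. x = -2*(3453) + (2)*(-1267) + (-3) = -9443 (matches)
9. x = -2*(-9443) + (2)*(3453) + (-3) = 25789 (exactly as logged)
10. x = -2*(25789) + (2)*(-9443) + (-3) = -70467 (matches)
All steps check out; nothing to correct.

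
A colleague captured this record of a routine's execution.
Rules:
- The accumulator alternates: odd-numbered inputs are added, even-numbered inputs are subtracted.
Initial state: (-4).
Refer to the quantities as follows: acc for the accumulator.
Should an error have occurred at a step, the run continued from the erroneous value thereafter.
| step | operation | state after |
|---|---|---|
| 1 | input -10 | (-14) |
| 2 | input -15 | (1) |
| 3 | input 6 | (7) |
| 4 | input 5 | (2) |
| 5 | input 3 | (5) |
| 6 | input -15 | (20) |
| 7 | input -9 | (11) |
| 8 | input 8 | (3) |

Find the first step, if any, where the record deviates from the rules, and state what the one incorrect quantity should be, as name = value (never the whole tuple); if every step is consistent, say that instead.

no error

step 1: acc = -4 + -10 = -14 -> agrees with the record
step 2: acc = -14 - -15 = 1 -> checks out
step 3: acc = 1 + 6 = 7 -> confirmed correct
step 4: acc = 7 - 5 = 2 -> matches
step 5: acc = 2 + 3 = 5 -> in agreement
step 6: acc = 5 - -15 = 20 -> agrees with the record
step 7: acc = 20 + -9 = 11 -> no discrepancy
step 8: acc = 11 - 8 = 3 -> confirmed correct
All steps check out; nothing to correct.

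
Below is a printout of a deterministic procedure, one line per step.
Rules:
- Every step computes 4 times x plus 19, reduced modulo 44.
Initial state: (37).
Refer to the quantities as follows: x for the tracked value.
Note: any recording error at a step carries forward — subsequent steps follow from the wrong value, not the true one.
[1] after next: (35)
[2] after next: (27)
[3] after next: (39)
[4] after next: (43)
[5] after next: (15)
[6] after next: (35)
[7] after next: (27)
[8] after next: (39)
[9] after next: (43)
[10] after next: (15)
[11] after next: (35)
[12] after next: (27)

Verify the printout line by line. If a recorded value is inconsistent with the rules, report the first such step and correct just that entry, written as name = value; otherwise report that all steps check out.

no error

Step 1: x = (4*37 + 19) mod 44 = 35 — in agreement.
Step 2: x = (4*35 + 19) mod 44 = 27 — consistent with the printout.
Step 3: x = (4*27 + 19) mod 44 = 39 — checks out.
Step 4: x = (4*39 + 19) mod 44 = 43 — in agreement.
Step 5: x = (4*43 + 19) mod 44 = 15 — exactly as logged.
Step 6: x = (4*15 + 19) mod 44 = 35 — exactly as logged.
Step 7: x = (4*35 + 19) mod 44 = 27 — verified.
Step 8: x = (4*27 + 19) mod 44 = 39 — checks out.
Step 9: x = (4*39 + 19) mod 44 = 43 — agrees with the printout.
Step 10: x = (4*43 + 19) mod 44 = 15 — consistent with the printout.
Step 11: x = (4*15 + 19) mod 44 = 35 — confirmed correct.
Step 12: x = (4*35 + 19) mod 44 = 27 — checks out.
Each recorded entry agrees with the recomputation.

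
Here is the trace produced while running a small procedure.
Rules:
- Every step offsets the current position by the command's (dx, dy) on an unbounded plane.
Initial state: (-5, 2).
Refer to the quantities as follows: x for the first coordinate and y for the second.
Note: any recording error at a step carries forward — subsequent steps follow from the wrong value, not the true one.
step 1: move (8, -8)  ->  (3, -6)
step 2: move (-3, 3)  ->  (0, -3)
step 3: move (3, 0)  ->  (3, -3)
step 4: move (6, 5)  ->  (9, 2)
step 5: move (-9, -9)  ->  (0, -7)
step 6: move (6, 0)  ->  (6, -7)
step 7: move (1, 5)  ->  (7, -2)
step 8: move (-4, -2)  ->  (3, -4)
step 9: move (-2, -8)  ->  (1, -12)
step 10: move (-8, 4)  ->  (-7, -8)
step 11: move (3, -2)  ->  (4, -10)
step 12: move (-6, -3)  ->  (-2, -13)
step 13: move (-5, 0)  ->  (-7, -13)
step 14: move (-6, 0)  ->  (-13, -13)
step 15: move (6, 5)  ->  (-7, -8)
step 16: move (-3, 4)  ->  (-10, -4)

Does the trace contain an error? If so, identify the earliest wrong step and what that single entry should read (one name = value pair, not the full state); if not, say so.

step 11, x = -4

Recomputing the run from the initial state:
step 1: x = 3, y = -6
step 2: x = 0, y = -3
step 3: x = 3, y = -3
step 4: x = 9, y = 2
step 5: x = 0, y = -7
step 6: x = 6, y = -7
step 7: x = 7, y = -2
step 8: x = 3, y = -4
step 9: x = 1, y = -12
step 10: x = -7, y = -8
step 11: x = -4, y = -10
step 12: x = -10, y = -13
step 13: x = -15, y = -13
step 14: x = -21, y = -13
step 15: x = -15, y = -8
step 16: x = -18, y = -4
The first disagreement with the trace is at step 11, where the value should be x = -4.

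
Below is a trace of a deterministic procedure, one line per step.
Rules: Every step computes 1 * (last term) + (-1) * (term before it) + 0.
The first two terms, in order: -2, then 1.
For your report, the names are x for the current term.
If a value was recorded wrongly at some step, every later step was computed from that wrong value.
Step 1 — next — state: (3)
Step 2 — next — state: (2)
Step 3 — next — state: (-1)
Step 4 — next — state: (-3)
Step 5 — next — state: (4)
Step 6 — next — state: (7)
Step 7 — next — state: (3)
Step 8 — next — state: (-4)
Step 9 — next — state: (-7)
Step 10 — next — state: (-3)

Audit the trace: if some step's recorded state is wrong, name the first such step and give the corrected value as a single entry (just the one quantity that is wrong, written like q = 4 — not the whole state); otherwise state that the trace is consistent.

step 5, x = -2

step 1: x = 1*(1) + (-1)*(-2) + (0) = 3 -> matches
step 2: x = 1*(3) + (-1)*(1) + (0) = 2 -> consistent with the trace
step 3: x = 1*(2) + (-1)*(3) + (0) = -1 -> matches
step 4: x = 1*(-1) + (-1)*(2) + (0) = -3 -> consistent with the trace
step 5: x = 1*(-3) + (-1)*(-1) + (0) = -2 -> the recorded entry deviates here
So the first discrepancy is step 5, where the right value is x = -2.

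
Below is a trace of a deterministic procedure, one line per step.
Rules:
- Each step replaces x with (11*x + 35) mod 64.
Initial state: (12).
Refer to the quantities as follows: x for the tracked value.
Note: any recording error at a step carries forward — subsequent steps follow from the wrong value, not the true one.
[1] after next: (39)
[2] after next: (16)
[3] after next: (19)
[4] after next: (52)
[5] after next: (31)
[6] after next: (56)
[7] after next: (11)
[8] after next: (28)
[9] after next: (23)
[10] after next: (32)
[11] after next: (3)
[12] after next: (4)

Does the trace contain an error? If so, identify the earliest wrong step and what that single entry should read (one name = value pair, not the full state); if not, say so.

no error

Step 1: x = (11*12 + 35) mod 64 = 39 — verified.
Step 2: x = (11*39 + 35) mod 64 = 16 — same as recorded.
Step 3: x = (11*16 + 35) mod 64 = 19 — in agreement.
Step 4: x = (11*19 + 35) mod 64 = 52 — checks out.
Step 5: x = (11*52 + 35) mod 64 = 31 — confirmed correct.
Step 6: x = (11*31 + 35) mod 64 = 56 — no discrepancy.
Step 7: x = (11*56 + 35) mod 64 = 11 — verified.
Step 8: x = (11*11 + 35) mod 64 = 28 — no discrepancy.
Step 9: x = (11*28 + 35) mod 64 = 23 — matches.
Step 10: x = (11*23 + 35) mod 64 = 32 — matches.
Step 11: x = (11*32 + 35) mod 64 = 3 — verified.
Step 12: x = (11*3 + 35) mod 64 = 4 — consistent with the trace.
Each recorded entry agrees with the recomputation.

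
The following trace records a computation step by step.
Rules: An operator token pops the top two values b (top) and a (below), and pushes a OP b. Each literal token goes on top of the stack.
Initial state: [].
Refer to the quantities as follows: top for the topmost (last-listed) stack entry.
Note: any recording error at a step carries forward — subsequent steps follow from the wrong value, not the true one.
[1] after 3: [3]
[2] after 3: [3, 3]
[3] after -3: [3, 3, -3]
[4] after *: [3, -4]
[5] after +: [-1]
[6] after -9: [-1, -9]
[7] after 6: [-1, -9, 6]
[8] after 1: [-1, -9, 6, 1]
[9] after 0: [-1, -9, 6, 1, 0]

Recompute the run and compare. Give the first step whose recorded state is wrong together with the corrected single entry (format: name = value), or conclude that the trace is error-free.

step 4, top = -9

Recomputing the run from the initial state:
step 1: [3]
step 2: [3, 3]
step 3: [3, 3, -3]
step 4: [3, -9]
step 5: [-6]
step 6: [-6, -9]
step 7: [-6, -9, 6]
step 8: [-6, -9, 6, 1]
step 9: [-6, -9, 6, 1, 0]
The first disagreement with the trace is at step 4, where the value should be top = -9.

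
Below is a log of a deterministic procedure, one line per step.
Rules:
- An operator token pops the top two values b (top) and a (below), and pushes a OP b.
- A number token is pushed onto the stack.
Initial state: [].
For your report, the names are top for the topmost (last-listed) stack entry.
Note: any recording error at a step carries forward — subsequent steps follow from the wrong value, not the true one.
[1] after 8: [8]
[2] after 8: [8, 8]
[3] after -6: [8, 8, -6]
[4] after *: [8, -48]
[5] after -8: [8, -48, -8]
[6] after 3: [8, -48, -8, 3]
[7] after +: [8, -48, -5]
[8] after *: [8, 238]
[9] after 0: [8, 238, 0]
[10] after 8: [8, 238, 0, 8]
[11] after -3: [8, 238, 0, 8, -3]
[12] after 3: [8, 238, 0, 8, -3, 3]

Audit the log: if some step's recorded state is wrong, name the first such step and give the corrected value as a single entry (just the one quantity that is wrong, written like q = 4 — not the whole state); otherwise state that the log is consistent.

1. push 8: top = 8 (consistent with the log)
2. push 8: top = 8 (no discrepancy)
3. push -6: top = -6 (same as recorded)
4. 8 * -6 = -48 (matches)
5. push -8: top = -8 (same as recorded)
6. push 3: top = 3 (exactly as logged)
7. -8 + 3 = -5 (consistent with the log)
8. -48 * -5 = 240 (the log has a different value)
The audit stops at step 8: the recorded entry is wrong and should be top = 240.

step 8, top = 240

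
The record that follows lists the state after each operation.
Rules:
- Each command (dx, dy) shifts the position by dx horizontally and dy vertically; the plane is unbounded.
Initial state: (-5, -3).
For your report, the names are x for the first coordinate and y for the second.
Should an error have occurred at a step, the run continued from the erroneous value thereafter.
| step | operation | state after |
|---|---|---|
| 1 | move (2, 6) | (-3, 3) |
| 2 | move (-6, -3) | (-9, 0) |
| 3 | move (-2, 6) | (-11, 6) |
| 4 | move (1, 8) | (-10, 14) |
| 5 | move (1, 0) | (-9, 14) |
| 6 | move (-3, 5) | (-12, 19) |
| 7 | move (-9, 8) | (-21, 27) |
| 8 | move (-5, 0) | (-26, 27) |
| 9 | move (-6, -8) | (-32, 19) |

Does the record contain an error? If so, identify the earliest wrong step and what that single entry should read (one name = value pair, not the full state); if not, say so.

no error

Recomputing the run from the initial state:
step 1: x = -3, y = 3
step 2: x = -9, y = 0
step 3: x = -11, y = 6
step 4: x = -10, y = 14
step 5: x = -9, y = 14
step 6: x = -12, y = 19
step 7: x = -21, y = 27
step 8: x = -26, y = 27
step 9: x = -32, y = 19
This matches the record at every step.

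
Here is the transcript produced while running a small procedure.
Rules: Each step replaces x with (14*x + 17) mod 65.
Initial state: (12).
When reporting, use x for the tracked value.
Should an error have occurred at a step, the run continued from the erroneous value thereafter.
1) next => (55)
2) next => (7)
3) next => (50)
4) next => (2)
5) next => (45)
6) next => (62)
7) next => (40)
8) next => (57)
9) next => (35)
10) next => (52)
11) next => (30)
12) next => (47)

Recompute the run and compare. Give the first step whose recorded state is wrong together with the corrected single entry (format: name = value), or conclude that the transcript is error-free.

no error

step 1: x = (14*12 + 17) mod 65 = 55 -> verified
step 2: x = (14*55 + 17) mod 65 = 7 -> matches
step 3: x = (14*7 + 17) mod 65 = 50 -> no discrepancy
step 4: x = (14*50 + 17) mod 65 = 2 -> matches
step 5: x = (14*2 + 17) mod 65 = 45 -> matches
step 6: x = (14*45 + 17) mod 65 = 62 -> verified
step 7: x = (14*62 + 17) mod 65 = 40 -> no discrepancy
step 8: x = (14*40 + 17) mod 65 = 57 -> checks out
step 9: x = (14*57 + 17) mod 65 = 35 -> no discrepancy
step 10: x = (14*35 + 17) mod 65 = 52 -> in agreement
step 11: x = (14*52 + 17) mod 65 = 30 -> same as recorded
step 12: x = (14*30 + 17) mod 65 = 47 -> agrees with the transcript
All entries verified; no error found.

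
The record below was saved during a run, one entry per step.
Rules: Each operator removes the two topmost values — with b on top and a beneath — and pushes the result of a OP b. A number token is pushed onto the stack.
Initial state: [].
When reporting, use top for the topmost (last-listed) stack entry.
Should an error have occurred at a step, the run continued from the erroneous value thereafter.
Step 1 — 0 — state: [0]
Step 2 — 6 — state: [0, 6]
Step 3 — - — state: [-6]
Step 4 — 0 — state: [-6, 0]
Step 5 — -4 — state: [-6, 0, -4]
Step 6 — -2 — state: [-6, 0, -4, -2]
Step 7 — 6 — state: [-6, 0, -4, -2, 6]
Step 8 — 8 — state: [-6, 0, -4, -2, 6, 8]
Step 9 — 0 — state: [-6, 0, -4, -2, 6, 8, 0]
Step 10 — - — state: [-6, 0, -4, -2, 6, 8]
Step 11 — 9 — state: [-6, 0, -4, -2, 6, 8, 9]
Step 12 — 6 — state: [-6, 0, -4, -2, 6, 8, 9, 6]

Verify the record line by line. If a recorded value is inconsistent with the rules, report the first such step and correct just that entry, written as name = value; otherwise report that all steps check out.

no error

step 1: push 0: top = 0 -> confirmed correct
step 2: push 6: top = 6 -> in agreement
step 3: 0 - 6 = -6 -> same as recorded
step 4: push 0: top = 0 -> same as recorded
step 5: push -4: top = -4 -> matches
step 6: push -2: top = -2 -> agrees with the record
step 7: push 6: top = 6 -> exactly as logged
step 8: push 8: top = 8 -> matches
step 9: push 0: top = 0 -> verified
step 10: 8 - 0 = 8 -> consistent with the record
step 11: push 9: top = 9 -> confirmed correct
step 12: push 6: top = 6 -> no discrepancy
All steps check out; nothing to correct.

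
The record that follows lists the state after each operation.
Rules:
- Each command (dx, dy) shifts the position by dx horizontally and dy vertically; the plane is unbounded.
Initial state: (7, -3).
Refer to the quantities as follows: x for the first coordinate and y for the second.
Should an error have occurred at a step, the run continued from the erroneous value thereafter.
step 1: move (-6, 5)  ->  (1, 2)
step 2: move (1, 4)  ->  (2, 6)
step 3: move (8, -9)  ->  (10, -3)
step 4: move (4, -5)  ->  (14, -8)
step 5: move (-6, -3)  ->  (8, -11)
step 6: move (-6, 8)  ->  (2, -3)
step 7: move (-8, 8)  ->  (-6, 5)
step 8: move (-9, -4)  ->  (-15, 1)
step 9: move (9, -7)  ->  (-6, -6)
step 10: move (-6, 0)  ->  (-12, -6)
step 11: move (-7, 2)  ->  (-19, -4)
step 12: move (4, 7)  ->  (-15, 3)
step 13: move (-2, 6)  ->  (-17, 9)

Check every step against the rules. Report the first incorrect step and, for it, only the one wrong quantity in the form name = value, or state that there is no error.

no error

Step 1: x = 7 + (-6) = 1, y = -3 + (5) = 2 — confirmed correct.
Step 2: x = 1 + (1) = 2, y = 2 + (4) = 6 — matches.
Step 3: x = 2 + (8) = 10, y = 6 + (-9) = -3 — consistent with the record.
Step 4: x = 10 + (4) = 14, y = -3 + (-5) = -8 — consistent with the record.
Step 5: x = 14 + (-6) = 8, y = -8 + (-3) = -11 — matches.
Step 6: x = 8 + (-6) = 2, y = -11 + (8) = -3 — matches.
Step 7: x = 2 + (-8) = -6, y = -3 + (8) = 5 — verified.
Step 8: x = -6 + (-9) = -15, y = 5 + (-4) = 1 — checks out.
Step 9: x = -15 + (9) = -6, y = 1 + (-7) = -6 — no discrepancy.
Step 10: x = -6 + (-6) = -12, y = -6 + (0) = -6 — verified.
Step 11: x = -12 + (-7) = -19, y = -6 + (2) = -4 — consistent with the record.
Step 12: x = -19 + (4) = -15, y = -4 + (7) = 3 — exactly as logged.
Step 13: x = -15 + (-2) = -17, y = 3 + (6) = 9 — checks out.
The whole run recomputes cleanly — no discrepancies.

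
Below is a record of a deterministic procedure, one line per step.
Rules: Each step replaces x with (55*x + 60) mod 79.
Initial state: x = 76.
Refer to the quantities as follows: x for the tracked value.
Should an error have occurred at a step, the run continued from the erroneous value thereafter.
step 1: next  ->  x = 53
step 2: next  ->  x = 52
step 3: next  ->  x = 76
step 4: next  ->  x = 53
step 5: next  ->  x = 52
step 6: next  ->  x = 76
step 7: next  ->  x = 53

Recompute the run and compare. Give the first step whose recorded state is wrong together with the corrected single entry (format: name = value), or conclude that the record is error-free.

step 1: x = (55*76 + 60) mod 79 = 53 -> confirmed correct
step 2: x = (55*53 + 60) mod 79 = 52 -> in agreement
step 3: x = (55*52 + 60) mod 79 = 76 -> consistent with the record
step 4: x = (55*76 + 60) mod 79 = 53 -> checks out
step 5: x = (55*53 + 60) mod 79 = 52 -> confirmed correct
step 6: x = (55*52 + 60) mod 79 = 76 -> no discrepancy
step 7: x = (55*76 + 60) mod 79 = 53 -> same as recorded
All entries verified; no error found.

no error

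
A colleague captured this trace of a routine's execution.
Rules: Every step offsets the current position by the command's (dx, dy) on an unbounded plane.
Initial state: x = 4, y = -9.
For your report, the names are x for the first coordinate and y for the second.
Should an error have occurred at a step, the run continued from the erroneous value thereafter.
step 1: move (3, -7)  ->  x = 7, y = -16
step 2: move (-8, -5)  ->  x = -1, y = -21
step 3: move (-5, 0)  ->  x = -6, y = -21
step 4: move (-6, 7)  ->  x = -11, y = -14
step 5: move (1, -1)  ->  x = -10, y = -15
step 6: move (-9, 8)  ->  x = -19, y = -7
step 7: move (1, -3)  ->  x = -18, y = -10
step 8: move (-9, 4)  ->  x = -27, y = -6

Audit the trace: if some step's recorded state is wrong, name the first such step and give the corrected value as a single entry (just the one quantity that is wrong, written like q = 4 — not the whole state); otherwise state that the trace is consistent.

step 1: x = 4 + (3) = 7, y = -9 + (-7) = -16 -> in agreement
step 2: x = 7 + (-8) = -1, y = -16 + (-5) = -21 -> matches
step 3: x = -1 + (-5) = -6, y = -21 + (0) = -21 -> exactly as logged
step 4: x = -6 + (-6) = -12, y = -21 + (7) = -14 -> the trace has a different value
Conclusion: step 4 carries the first error; the entry should be x = -12.

step 4, x = -12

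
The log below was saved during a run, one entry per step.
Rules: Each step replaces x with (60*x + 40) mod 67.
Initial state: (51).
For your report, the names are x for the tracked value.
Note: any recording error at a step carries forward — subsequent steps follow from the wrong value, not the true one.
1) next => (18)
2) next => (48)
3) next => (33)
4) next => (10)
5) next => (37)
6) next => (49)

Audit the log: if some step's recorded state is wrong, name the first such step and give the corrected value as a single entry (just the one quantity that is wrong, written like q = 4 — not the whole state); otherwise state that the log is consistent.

step 3, x = 39

step 1: x = (60*51 + 40) mod 67 = 18 -> same as recorded
step 2: x = (60*18 + 40) mod 67 = 48 -> exactly as logged
step 3: x = (60*48 + 40) mod 67 = 39 -> the log disagrees here
That makes step 3 the first incorrect line — x = 39 is what it should show.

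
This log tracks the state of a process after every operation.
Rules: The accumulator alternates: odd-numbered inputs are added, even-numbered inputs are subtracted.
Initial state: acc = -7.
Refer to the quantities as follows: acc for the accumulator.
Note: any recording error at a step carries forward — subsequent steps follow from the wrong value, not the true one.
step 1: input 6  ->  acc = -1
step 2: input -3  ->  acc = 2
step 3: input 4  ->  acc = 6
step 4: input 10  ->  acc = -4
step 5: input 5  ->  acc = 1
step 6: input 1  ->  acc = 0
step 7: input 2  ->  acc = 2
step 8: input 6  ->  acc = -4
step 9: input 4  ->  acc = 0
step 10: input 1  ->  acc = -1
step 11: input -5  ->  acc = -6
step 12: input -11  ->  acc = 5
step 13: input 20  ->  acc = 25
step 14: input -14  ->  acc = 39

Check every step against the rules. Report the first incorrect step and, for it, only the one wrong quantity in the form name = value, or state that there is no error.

Recomputing the run from the initial state:
step 1: acc = -1
step 2: acc = 2
step 3: acc = 6
step 4: acc = -4
step 5: acc = 1
step 6: acc = 0
step 7: acc = 2
step 8: acc = -4
step 9: acc = 0
step 10: acc = -1
step 11: acc = -6
step 12: acc = 5
step 13: acc = 25
step 14: acc = 39
This matches the log at every step.

no error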